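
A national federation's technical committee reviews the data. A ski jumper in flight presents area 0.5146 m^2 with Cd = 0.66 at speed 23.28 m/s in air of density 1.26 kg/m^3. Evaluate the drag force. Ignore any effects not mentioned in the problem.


Fd = 0.5 * Cd * rho * A * v^2
Fd = 0.5 * 0.66 * 1.26 * 0.5146 * 23.28^2
v^2 = 541.9584
Fd = 0.5 * 0.66 * 1.26 * 0.5146 * 541.9584 = 115.9632 N

115.9632 N


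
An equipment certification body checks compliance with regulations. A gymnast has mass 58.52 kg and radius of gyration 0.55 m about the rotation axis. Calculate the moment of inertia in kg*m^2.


I = m * k^2
I = 58.52 * 0.55^2
I = 58.52 * 0.3025 = 17.7023 kg*m^2

17.7023 kg*m^2


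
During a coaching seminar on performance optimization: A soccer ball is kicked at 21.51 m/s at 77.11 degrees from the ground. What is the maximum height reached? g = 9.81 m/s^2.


H = (v*sin(theta))^2 / (2*g)
vy = v*sin(theta) = 21.51 * sin(77.11 deg) = 20.968 m/s
H = vy^2 / (2*g) = 439.655 / (2*9.81)
H = 439.655 / 19.62 = 22.4085 m

22.4085 m


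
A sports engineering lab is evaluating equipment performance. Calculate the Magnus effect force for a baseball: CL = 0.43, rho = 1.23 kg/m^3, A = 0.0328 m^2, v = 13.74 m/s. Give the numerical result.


FM = 0.5 * CL * rho * A * v^2
FM = 0.5 * 0.43 * 1.23 * 0.0328 * 13.74^2
v^2 = 188.7876
FM = 0.5 * 0.43 * 1.23 * 0.0328 * 188.7876 = 1.6375 N

1.6375 N


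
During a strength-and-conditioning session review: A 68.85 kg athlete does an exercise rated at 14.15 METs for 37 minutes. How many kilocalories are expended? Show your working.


kcal = MET * mass * time_hr
Convert time: 37 min = 0.6167 hr
kcal = 14.15 * 68.85 * 0.6167
kcal = 600.7736 kcal

600.7736 kcal


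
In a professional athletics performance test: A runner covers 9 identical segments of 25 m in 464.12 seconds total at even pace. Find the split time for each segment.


Split time = total_time / n_laps = 464.12 / 9
Split time = 51.5689 s per lap

51.5689 s


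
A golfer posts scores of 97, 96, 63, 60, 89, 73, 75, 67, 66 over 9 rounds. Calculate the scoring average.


Average = sum / n
Sum = 686
Average = 686 / 9 = 76.2222

76.2222


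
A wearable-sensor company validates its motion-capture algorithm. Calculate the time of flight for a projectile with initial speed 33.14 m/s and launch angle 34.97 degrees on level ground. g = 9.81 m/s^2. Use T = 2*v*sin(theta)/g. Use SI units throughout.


T = 2*v*sin(theta)/g
sin(theta) = sin(34.97 deg) = 0.5731
T = 2*33.14*0.5731 / 9.81
T = 37.9882 / 9.81 = 3.8724 s

3.8724 s


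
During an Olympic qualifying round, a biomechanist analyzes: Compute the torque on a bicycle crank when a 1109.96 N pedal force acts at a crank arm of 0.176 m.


tau = F * d
tau = 1109.96 * 0.176
tau = 195.353 N*m

195.353 N*m


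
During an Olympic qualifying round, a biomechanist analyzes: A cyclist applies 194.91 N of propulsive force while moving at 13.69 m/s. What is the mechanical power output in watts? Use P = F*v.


P = F * v
P = 194.91 * 13.69
P = 2668.3179 W

2668.3179 W


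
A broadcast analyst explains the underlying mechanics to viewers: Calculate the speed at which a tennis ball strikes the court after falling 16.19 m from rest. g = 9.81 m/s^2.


v = sqrt(2 * g * h)
v = sqrt(2 * 9.81 * 16.19)
v = sqrt(317.6478) = 17.8227 m/s

17.8227 m/s


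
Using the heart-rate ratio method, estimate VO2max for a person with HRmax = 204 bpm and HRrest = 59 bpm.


VO2max = 15.3 * HRmax / HRrest
VO2max = 15.3 * 204 / 59
VO2max = 3121.2 / 59 = 52.9017 mL/kg/min

52.9017 mL/kg/min


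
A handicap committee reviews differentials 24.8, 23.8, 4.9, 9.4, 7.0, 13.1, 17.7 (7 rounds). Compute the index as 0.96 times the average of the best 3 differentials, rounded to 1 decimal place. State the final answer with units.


All differentials: 24.8, 23.8, 4.9, 9.4, 7.0, 13.1, 17.7
Sorted: 4.9, 7.0, 9.4, 13.1, 17.7, 23.8, 24.8
Best 3: 4.9, 7.0, 9.4
Average of best = 21.3 / 3 = 7.1
Raw index = 7.1 * 0.96 = 6.816
Handicap index = round(6.816, 1) = 6.8

6.8


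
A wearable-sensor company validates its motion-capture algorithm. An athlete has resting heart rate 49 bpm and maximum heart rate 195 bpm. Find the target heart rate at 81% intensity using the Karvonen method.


Target = HRrest + pct*(HRmax - HRrest)
Heart rate reserve = HRmax - HRrest = 195 - 49 = 146 bpm
Fraction = 81% = 0.81
Target = 49 + 0.81 * 146
Target = 49 + 118.26 = 167.26 bpm

167.26 bpm


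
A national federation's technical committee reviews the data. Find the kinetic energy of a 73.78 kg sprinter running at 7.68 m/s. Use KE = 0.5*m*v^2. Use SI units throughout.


KE = 0.5 * m * v^2
KE = 0.5 * 73.78 * 7.68^2
KE = 0.5 * 73.78 * 58.9824 = 2175.8607 J

2175.8607 J


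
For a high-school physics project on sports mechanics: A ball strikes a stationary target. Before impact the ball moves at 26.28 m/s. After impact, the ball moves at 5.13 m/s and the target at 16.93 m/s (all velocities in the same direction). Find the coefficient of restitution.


e = (v2_after - v1_after) / (v1_before - v2_before)
Numerator = 16.93 - 5.13 = 11.8
Denominator = 26.28 - 0 = 26.28
e = 11.8 / 26.28 = 0.449

0.449


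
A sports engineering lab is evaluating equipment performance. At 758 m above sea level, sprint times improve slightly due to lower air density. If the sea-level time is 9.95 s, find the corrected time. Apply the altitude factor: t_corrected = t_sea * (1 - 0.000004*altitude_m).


Correction factor = 1 - 0.000004 * 758 = 0.996968
t_corrected = t_sea * factor = 9.95 * 0.996968
t_corrected = 9.9198 s

9.9198 s


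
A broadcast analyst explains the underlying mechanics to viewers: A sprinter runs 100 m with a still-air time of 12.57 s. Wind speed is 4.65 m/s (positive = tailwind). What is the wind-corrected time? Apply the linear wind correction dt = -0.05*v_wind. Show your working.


dt = -0.05 * v_wind = -0.05 * 4.65 = -0.2325 s
t_corrected = t_still + dt = 12.57 + (-0.2325)
t_corrected = 12.3375 s

12.3375 s


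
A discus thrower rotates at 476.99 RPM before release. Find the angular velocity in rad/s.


omega = RPM * 2 * pi / 60
omega = 476.99 * 2 * 3.14159 / 60
omega = 2997.0166 / 60 = 49.9503 rad/s

49.9503 rad/s


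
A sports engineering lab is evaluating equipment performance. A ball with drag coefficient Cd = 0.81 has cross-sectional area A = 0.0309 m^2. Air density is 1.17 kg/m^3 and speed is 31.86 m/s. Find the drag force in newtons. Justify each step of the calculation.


Fd = 0.5 * Cd * rho * A * v^2
Fd = 0.5 * 0.81 * 1.17 * 0.0309 * 31.86^2
v^2 = 1015.0596
Fd = 0.5 * 0.81 * 1.17 * 0.0309 * 1015.0596 = 14.8625 N

14.8625 N


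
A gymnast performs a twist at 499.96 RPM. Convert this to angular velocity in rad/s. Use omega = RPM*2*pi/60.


omega = RPM * 2 * pi / 60
omega = 499.96 * 2 * 3.14159 / 60
omega = 3141.3413 / 60 = 52.3557 rad/s

52.3557 rad/s


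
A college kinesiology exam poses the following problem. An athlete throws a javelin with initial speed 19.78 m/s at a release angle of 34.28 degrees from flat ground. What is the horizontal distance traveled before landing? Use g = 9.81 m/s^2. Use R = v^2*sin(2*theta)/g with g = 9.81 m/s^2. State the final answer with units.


R = v^2 * sin(2*theta) / g
Convert angle to radians: theta = 34.28 deg = 0.5983 rad
sin(2*theta) = sin(1.1966) = 0.9308
R = 19.78^2 * 0.9308 / 9.81
R = 391.2484 * 0.9308 / 9.81 = 37.1228 m

37.1228 m


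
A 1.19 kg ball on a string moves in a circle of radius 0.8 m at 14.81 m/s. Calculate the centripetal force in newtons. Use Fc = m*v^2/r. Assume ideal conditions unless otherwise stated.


Fc = m * v^2 / r
v^2 = 14.81^2 = 219.3361
Fc = 1.19 * 219.3361 / 0.8
Fc = 261.01 / 0.8 = 326.2624 N

326.2624 N


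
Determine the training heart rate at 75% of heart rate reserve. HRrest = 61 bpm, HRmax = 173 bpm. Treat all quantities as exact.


Target = HRrest + pct*(HRmax - HRrest)
Heart rate reserve = HRmax - HRrest = 173 - 61 = 112 bpm
Fraction = 75% = 0.75
Target = 61 + 0.75 * 112
Target = 61 + 84 = 145 bpm

145 bpm


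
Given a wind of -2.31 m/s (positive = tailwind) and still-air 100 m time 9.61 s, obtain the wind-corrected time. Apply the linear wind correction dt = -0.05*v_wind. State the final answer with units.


dt = -0.05 * v_wind = -0.05 * -2.31 = 0.1155 s
t_corrected = t_still + dt = 9.61 + (0.1155)
t_corrected = 9.7255 s

9.7255 s


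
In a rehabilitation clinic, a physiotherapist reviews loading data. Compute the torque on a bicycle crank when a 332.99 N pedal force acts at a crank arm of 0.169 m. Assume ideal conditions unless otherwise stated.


tau = F * d
tau = 332.99 * 0.169
tau = 56.2753 N*m

56.2753 N*m


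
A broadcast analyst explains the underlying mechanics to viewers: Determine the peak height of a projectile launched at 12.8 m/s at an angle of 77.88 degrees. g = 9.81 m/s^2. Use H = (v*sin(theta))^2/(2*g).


H = (v*sin(theta))^2 / (2*g)
vy = v*sin(theta) = 12.8 * sin(77.88 deg) = 12.5147 m/s
H = vy^2 / (2*g) = 156.6174 / (2*9.81)
H = 156.6174 / 19.62 = 7.9825 m

7.9825 m


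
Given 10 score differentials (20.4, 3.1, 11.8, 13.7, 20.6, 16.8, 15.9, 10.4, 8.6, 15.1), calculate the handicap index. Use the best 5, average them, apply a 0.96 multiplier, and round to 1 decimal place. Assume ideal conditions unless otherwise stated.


All differentials: 20.4, 3.1, 11.8, 13.7, 20.6, 16.8, 15.9, 10.4, 8.6, 15.1
Sorted: 3.1, 8.6, 10.4, 11.8, 13.7, 15.1, 15.9, 16.8, 20.4, 20.6
Best 5: 3.1, 8.6, 10.4, 11.8, 13.7
Average of best = 47.6 / 5 = 9.52
Raw index = 9.52 * 0.96 = 9.1392
Handicap index = round(9.1392, 1) = 9.1

9.1


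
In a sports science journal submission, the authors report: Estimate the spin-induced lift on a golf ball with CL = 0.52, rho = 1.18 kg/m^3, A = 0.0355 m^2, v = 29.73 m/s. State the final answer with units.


FM = 0.5 * CL * rho * A * v^2
FM = 0.5 * 0.52 * 1.18 * 0.0355 * 29.73^2
v^2 = 883.8729
FM = 0.5 * 0.52 * 1.18 * 0.0355 * 883.8729 = 9.6266 N

9.6266 N


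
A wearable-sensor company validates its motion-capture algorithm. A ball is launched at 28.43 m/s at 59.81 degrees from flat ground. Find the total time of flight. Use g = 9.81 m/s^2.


T = 2*v*sin(theta)/g
sin(theta) = sin(59.81 deg) = 0.8644
T = 2*28.43*0.8644 / 9.81
T = 49.1477 / 9.81 = 5.01 s

5.01 s


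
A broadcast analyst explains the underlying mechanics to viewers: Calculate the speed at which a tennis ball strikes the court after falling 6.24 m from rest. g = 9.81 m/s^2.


v = sqrt(2 * g * h)
v = sqrt(2 * 9.81 * 6.24)
v = sqrt(122.4288) = 11.0648 m/s

11.0648 m/s


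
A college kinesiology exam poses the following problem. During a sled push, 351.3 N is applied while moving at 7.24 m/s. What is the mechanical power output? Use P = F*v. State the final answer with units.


P = F * v
P = 351.3 * 7.24
P = 2543.412 W

2543.412 W


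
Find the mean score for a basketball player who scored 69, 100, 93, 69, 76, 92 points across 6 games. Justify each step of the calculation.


Average = sum / n
Sum = 499
Average = 499 / 6 = 83.1667

83.1667


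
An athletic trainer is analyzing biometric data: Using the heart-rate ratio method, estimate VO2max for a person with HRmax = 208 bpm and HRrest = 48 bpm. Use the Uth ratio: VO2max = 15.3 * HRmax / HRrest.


VO2max = 15.3 * HRmax / HRrest
VO2max = 15.3 * 208 / 48
VO2max = 3182.4 / 48 = 66.3 mL/kg/min

66.3 mL/kg/min


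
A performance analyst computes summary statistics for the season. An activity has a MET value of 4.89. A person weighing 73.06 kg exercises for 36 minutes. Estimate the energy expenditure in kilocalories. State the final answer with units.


kcal = MET * mass * time_hr
Convert time: 36 min = 0.6 hr
kcal = 4.89 * 73.06 * 0.6
kcal = 214.358 kcal

214.358 kcal


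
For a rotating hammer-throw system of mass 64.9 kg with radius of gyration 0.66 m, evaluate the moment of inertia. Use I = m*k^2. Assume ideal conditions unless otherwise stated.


I = m * k^2
I = 64.9 * 0.66^2
I = 64.9 * 0.4356 = 28.2704 kg*m^2

28.2704 kg*m^2


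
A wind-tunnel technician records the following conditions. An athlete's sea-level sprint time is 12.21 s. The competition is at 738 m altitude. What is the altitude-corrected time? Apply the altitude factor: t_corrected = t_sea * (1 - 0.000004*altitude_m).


Correction factor = 1 - 0.000004 * 738 = 0.997048
t_corrected = t_sea * factor = 12.21 * 0.997048
t_corrected = 12.174 s

12.174 s


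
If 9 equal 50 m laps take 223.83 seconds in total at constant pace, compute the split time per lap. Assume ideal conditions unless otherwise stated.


Split time = total_time / n_laps = 223.83 / 9
Split time = 24.87 s per lap

24.87 s


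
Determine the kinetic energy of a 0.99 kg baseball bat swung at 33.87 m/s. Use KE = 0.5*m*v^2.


KE = 0.5 * m * v^2
KE = 0.5 * 0.99 * 33.87^2
KE = 0.5 * 0.99 * 1147.1769 = 567.8526 J

567.8526 J


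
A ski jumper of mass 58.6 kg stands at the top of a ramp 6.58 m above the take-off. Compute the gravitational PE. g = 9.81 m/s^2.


PE = m * g * h
PE = 58.6 * 9.81 * 6.58
PE = 574.866 * 6.58 = 3782.6183 J

3782.6183 J


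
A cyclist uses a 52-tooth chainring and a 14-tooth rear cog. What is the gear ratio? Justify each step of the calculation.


GR = front_teeth / rear_teeth
GR = 52 / 14
GR = 3.7143

3.7143


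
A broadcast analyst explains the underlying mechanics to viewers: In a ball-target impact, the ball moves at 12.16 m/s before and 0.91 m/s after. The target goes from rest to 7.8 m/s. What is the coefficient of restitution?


e = (v2_after - v1_after) / (v1_before - v2_before)
Numerator = 7.8 - 0.91 = 6.89
Denominator = 12.16 - 0 = 12.16
e = 6.89 / 12.16 = 0.5666

0.5666


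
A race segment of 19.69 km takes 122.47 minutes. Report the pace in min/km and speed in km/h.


Pace = time / distance = 122.47 min / 19.69 km = 6.2199 min/km
Speed = distance / time_in_hours = 19.69 / 2.0412 hr
Speed = 9.6464 km/h

6.2199 min/km, 9.6464 km/h


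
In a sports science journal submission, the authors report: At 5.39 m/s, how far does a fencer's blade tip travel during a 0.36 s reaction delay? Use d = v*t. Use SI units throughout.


d = v * t
d = 5.39 * 0.36
d = 1.9404 m

1.9404 m


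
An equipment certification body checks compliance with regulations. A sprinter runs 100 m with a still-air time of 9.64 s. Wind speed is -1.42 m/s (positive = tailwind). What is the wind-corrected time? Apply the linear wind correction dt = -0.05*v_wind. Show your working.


dt = -0.05 * v_wind = -0.05 * -1.42 = 0.071 s
t_corrected = t_still + dt = 9.64 + (0.071)
t_corrected = 9.711 s

9.711 s


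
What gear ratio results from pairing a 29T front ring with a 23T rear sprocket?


GR = front_teeth / rear_teeth
GR = 29 / 23
GR = 1.2609

1.2609


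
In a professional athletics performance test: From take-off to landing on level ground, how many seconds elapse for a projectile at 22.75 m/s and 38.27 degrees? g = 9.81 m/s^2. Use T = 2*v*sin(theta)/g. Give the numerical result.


T = 2*v*sin(theta)/g
sin(theta) = sin(38.27 deg) = 0.6194
T = 2*22.75*0.6194 / 9.81
T = 28.1812 / 9.81 = 2.8727 s

2.8727 s


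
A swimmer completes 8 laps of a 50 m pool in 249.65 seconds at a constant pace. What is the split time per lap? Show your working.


Split time = total_time / n_laps = 249.65 / 8
Split time = 31.2063 s per lap

31.2063 s


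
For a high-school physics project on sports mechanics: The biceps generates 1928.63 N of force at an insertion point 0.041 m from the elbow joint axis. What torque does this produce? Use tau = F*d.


tau = F * d
tau = 1928.63 * 0.041
tau = 79.0738 N*m

79.0738 N*m


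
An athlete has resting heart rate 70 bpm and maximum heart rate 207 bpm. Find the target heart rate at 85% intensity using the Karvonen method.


Target = HRrest + pct*(HRmax - HRrest)
Heart rate reserve = HRmax - HRrest = 207 - 70 = 137 bpm
Fraction = 85% = 0.85
Target = 70 + 0.85 * 137
Target = 70 + 116.45 = 186.45 bpm

186.45 bpm


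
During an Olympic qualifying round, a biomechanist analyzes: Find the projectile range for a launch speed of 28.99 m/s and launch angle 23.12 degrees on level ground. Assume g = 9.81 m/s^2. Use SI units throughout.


R = v^2 * sin(2*theta) / g
Convert angle to radians: theta = 23.12 deg = 0.4035 rad
sin(2*theta) = sin(0.807) = 0.7222
R = 28.99^2 * 0.7222 / 9.81
R = 840.4201 * 0.7222 / 9.81 = 61.8744 m

61.8744 m


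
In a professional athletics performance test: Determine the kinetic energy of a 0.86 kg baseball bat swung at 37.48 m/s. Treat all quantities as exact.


KE = 0.5 * m * v^2
KE = 0.5 * 0.86 * 37.48^2
KE = 0.5 * 0.86 * 1404.7504 = 604.0427 J

604.0427 J


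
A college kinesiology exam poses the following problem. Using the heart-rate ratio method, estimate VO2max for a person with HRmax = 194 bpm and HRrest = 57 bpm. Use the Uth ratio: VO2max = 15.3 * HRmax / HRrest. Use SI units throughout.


VO2max = 15.3 * HRmax / HRrest
VO2max = 15.3 * 194 / 57
VO2max = 2968.2 / 57 = 52.0737 mL/kg/min

52.0737 mL/kg/min


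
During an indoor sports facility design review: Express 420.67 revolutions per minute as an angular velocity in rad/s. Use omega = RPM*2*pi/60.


omega = RPM * 2 * pi / 60
omega = 420.67 * 2 * 3.14159 / 60
omega = 2643.1476 / 60 = 44.0525 rad/s

44.0525 rad/s


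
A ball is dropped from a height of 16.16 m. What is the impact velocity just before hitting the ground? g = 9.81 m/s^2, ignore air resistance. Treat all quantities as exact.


v = sqrt(2 * g * h)
v = sqrt(2 * 9.81 * 16.16)
v = sqrt(317.0592) = 17.8062 m/s

17.8062 m/s


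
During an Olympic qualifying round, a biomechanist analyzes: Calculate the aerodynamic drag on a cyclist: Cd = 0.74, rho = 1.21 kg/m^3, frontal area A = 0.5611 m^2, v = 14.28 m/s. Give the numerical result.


Fd = 0.5 * Cd * rho * A * v^2
Fd = 0.5 * 0.74 * 1.21 * 0.5611 * 14.28^2
v^2 = 203.9184
Fd = 0.5 * 0.74 * 1.21 * 0.5611 * 203.9184 = 51.2252 N

51.2252 N


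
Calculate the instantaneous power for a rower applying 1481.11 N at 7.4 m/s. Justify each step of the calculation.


P = F * v
P = 1481.11 * 7.4
P = 10960.214 W

10960.214 W


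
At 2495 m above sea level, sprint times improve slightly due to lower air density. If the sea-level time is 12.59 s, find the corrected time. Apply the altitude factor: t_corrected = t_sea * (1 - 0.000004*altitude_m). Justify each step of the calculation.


Correction factor = 1 - 0.000004 * 2495 = 0.99002
t_corrected = t_sea * factor = 12.59 * 0.99002
t_corrected = 12.4644 s

12.4644 s


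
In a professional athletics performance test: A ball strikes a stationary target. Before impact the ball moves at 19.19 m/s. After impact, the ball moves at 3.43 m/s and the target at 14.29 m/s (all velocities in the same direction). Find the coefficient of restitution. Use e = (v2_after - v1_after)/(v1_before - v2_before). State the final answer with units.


e = (v2_after - v1_after) / (v1_before - v2_before)
Numerator = 14.29 - 3.43 = 10.86
Denominator = 19.19 - 0 = 19.19
e = 10.86 / 19.19 = 0.5659

0.5659


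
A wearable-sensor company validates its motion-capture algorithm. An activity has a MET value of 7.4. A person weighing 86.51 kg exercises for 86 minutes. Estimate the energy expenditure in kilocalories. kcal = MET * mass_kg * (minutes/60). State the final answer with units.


kcal = MET * mass * time_hr
Convert time: 86 min = 1.4333 hr
kcal = 7.4 * 86.51 * 1.4333
kcal = 917.5827 kcal

917.5827 kcal


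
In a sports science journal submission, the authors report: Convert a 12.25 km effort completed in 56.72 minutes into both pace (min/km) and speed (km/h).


Pace = time / distance = 56.72 min / 12.25 km = 4.6302 min/km
Speed = distance / time_in_hours = 12.25 / 0.9453 hr
Speed = 12.9584 km/h

4.6302 min/km, 12.9584 km/h


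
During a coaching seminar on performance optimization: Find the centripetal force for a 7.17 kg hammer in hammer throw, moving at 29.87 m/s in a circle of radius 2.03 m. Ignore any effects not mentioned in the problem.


Fc = m * v^2 / r
v^2 = 29.87^2 = 892.2169
Fc = 7.17 * 892.2169 / 2.03
Fc = 6397.1952 / 2.03 = 3151.3277 N

3151.3277 N


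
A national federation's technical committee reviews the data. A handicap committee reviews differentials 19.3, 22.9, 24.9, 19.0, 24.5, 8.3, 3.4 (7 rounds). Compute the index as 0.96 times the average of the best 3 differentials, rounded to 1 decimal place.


All differentials: 19.3, 22.9, 24.9, 19.0, 24.5, 8.3, 3.4
Sorted: 3.4, 8.3, 19.0, 19.3, 22.9, 24.5, 24.9
Best 3: 3.4, 8.3, 19.0
Average of best = 30.7 / 3 = 10.2333
Raw index = 10.2333 * 0.96 = 9.824
Handicap index = round(9.824, 1) = 9.8

9.8


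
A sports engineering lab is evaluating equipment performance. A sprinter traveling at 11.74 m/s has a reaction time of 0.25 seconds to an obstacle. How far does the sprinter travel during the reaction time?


d = v * t
d = 11.74 * 0.25
d = 2.935 m

2.935 m


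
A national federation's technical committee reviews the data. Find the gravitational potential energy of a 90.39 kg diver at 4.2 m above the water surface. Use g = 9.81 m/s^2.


PE = m * g * h
PE = 90.39 * 9.81 * 4.2
PE = 886.7259 * 4.2 = 3724.2488 J

3724.2488 J


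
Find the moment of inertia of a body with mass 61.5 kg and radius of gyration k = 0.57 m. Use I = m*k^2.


I = m * k^2
I = 61.5 * 0.57^2
I = 61.5 * 0.3249 = 19.9813 kg*m^2

19.9813 kg*m^2


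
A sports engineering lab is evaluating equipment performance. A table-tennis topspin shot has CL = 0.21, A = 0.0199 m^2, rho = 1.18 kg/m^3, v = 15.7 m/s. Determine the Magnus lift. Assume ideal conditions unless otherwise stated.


FM = 0.5 * CL * rho * A * v^2
FM = 0.5 * 0.21 * 1.18 * 0.0199 * 15.7^2
v^2 = 246.49
FM = 0.5 * 0.21 * 1.18 * 0.0199 * 246.49 = 0.6077 N

0.6077 N


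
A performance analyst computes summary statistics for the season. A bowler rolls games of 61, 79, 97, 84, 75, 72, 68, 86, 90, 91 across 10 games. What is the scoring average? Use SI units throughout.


Average = sum / n
Sum = 803
Average = 803 / 10 = 80.3

80.3


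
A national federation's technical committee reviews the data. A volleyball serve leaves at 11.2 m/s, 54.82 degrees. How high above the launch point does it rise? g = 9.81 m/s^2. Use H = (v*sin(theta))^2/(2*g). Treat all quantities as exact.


H = (v*sin(theta))^2 / (2*g)
vy = v*sin(theta) = 11.2 * sin(54.82 deg) = 9.1543 m/s
H = vy^2 / (2*g) = 83.8008 / (2*9.81)
H = 83.8008 / 19.62 = 4.2712 m

4.2712 m


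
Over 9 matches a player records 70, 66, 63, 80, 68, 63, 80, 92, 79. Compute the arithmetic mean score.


Average = sum / n
Sum = 661
Average = 661 / 9 = 73.4444

73.4444


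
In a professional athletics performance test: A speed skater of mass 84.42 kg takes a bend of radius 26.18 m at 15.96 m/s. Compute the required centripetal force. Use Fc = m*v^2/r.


Fc = m * v^2 / r
v^2 = 15.96^2 = 254.7216
Fc = 84.42 * 254.7216 / 26.18
Fc = 21503.5975 / 26.18 = 821.375 N

821.375 N


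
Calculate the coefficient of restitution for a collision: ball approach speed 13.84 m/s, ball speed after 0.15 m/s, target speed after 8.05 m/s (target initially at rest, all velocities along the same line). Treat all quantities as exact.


e = (v2_after - v1_after) / (v1_before - v2_before)
Numerator = 8.05 - 0.15 = 7.9
Denominator = 13.84 - 0 = 13.84
e = 7.9 / 13.84 = 0.5708

0.5708


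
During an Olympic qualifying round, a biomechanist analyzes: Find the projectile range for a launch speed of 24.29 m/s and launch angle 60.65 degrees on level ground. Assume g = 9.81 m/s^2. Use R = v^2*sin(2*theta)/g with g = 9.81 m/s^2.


R = v^2 * sin(2*theta) / g
Convert angle to radians: theta = 60.65 deg = 1.0585 rad
sin(2*theta) = sin(2.1171) = 0.8545
R = 24.29^2 * 0.8545 / 9.81
R = 590.0041 * 0.8545 / 9.81 = 51.3898 m

51.3898 m


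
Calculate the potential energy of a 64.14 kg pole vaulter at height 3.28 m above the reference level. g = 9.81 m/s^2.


PE = m * g * h
PE = 64.14 * 9.81 * 3.28
PE = 629.2134 * 3.28 = 2063.82 J

2063.82 J


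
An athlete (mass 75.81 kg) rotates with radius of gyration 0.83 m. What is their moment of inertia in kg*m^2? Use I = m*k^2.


I = m * k^2
I = 75.81 * 0.83^2
I = 75.81 * 0.6889 = 52.2255 kg*m^2

52.2255 kg*m^2


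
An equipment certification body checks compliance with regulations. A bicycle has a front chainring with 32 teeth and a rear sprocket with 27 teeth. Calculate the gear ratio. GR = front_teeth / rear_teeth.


GR = front_teeth / rear_teeth
GR = 32 / 27
GR = 1.1852

1.1852


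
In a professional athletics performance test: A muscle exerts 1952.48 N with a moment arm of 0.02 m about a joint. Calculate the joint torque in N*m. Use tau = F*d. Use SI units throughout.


tau = F * d
tau = 1952.48 * 0.02
tau = 39.0496 N*m

39.0496 N*m


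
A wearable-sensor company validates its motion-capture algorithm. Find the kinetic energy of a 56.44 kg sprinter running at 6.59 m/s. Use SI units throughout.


KE = 0.5 * m * v^2
KE = 0.5 * 56.44 * 6.59^2
KE = 0.5 * 56.44 * 43.4281 = 1225.541 J

1225.541 J


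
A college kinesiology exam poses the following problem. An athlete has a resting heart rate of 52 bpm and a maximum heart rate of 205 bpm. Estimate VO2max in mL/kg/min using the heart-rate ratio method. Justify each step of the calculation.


VO2max = 15.3 * HRmax / HRrest
VO2max = 15.3 * 205 / 52
VO2max = 3136.5 / 52 = 60.3173 mL/kg/min

60.3173 mL/kg/min


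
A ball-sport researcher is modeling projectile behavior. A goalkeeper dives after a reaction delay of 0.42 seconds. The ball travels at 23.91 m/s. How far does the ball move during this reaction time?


d = v * t
d = 23.91 * 0.42
d = 10.0422 m

10.0422 m


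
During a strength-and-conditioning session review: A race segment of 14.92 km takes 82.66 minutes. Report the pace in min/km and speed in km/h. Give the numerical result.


Pace = time / distance = 82.66 min / 14.92 km = 5.5402 min/km
Speed = distance / time_in_hours = 14.92 / 1.3777 hr
Speed = 10.8299 km/h

5.5402 min/km, 10.8299 km/h


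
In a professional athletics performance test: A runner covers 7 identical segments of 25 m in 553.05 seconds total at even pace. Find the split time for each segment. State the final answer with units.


Split time = total_time / n_laps = 553.05 / 7
Split time = 79.0071 s per lap

79.0071 s


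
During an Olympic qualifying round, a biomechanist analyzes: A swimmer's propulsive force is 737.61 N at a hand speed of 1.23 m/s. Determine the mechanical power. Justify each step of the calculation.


P = F * v
P = 737.61 * 1.23
P = 907.2603 W

907.2603 W


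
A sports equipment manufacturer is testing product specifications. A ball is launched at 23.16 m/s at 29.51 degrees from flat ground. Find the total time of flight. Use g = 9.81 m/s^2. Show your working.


T = 2*v*sin(theta)/g
sin(theta) = sin(29.51 deg) = 0.4926
T = 2*23.16*0.4926 / 9.81
T = 22.8161 / 9.81 = 2.3258 s

2.3258 s


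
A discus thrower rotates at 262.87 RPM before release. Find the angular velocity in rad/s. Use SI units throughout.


omega = RPM * 2 * pi / 60
omega = 262.87 * 2 * 3.14159 / 60
omega = 1651.6609 / 60 = 27.5277 rad/s

27.5277 rad/s


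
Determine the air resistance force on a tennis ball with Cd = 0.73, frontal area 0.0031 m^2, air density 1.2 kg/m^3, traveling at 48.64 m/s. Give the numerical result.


Fd = 0.5 * Cd * rho * A * v^2
Fd = 0.5 * 0.73 * 1.2 * 0.0031 * 48.64^2
v^2 = 2365.8496
Fd = 0.5 * 0.73 * 1.2 * 0.0031 * 2365.8496 = 3.2124 N

3.2124 N


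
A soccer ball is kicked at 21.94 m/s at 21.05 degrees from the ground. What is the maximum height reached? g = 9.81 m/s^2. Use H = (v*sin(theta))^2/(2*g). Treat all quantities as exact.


H = (v*sin(theta))^2 / (2*g)
vy = v*sin(theta) = 21.94 * sin(21.05 deg) = 7.8805 m/s
H = vy^2 / (2*g) = 62.1017 / (2*9.81)
H = 62.1017 / 19.62 = 3.1652 m

3.1652 m


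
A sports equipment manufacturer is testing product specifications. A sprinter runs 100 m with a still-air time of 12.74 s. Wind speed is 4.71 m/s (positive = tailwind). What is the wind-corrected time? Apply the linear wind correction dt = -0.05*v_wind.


dt = -0.05 * v_wind = -0.05 * 4.71 = -0.2355 s
t_corrected = t_still + dt = 12.74 + (-0.2355)
t_corrected = 12.5045 s

12.5045 s


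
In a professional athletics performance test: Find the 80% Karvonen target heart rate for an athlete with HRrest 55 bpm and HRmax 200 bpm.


Target = HRrest + pct*(HRmax - HRrest)
Heart rate reserve = HRmax - HRrest = 200 - 55 = 145 bpm
Fraction = 80% = 0.8
Target = 55 + 0.8 * 145
Target = 55 + 116 = 171 bpm

171 bpm


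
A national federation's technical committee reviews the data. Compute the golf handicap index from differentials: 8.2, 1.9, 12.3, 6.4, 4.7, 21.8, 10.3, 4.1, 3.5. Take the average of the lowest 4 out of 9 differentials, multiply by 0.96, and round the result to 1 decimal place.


All differentials: 8.2, 1.9, 12.3, 6.4, 4.7, 21.8, 10.3, 4.1, 3.5
Sorted: 1.9, 3.5, 4.1, 4.7, 6.4, 8.2, 10.3, 12.3, 21.8
Best 4: 1.9, 3.5, 4.1, 4.7
Average of best = 14.2 / 4 = 3.55
Raw index = 3.55 * 0.96 = 3.408
Handicap index = round(3.408, 1) = 3.4

3.4


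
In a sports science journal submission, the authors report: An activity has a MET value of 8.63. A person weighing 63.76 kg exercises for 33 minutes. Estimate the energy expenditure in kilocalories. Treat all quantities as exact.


kcal = MET * mass * time_hr
Convert time: 33 min = 0.55 hr
kcal = 8.63 * 63.76 * 0.55
kcal = 302.6368 kcal

302.6368 kcal


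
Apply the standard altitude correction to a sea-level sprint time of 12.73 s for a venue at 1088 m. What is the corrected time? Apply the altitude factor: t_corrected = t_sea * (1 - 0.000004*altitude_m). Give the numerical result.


Correction factor = 1 - 0.000004 * 1088 = 0.995648
t_corrected = t_sea * factor = 12.73 * 0.995648
t_corrected = 12.6746 s

12.6746 s


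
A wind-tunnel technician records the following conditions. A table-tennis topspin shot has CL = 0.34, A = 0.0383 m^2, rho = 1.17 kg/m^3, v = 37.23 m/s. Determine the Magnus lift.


FM = 0.5 * CL * rho * A * v^2
FM = 0.5 * 0.34 * 1.17 * 0.0383 * 37.23^2
v^2 = 1386.0729
FM = 0.5 * 0.34 * 1.17 * 0.0383 * 1386.0729 = 10.5589 N

10.5589 N


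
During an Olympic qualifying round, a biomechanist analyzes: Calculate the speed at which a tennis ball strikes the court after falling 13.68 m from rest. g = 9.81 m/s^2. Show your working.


v = sqrt(2 * g * h)
v = sqrt(2 * 9.81 * 13.68)
v = sqrt(268.4016) = 16.383 m/s

16.383 m/s


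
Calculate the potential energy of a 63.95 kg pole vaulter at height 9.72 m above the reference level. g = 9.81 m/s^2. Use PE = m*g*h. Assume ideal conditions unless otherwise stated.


PE = m * g * h
PE = 63.95 * 9.81 * 9.72
PE = 627.3495 * 9.72 = 6097.8371 J

6097.8371 J


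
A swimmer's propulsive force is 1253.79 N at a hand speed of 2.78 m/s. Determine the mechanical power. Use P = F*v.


P = F * v
P = 1253.79 * 2.78
P = 3485.5362 W

3485.5362 W


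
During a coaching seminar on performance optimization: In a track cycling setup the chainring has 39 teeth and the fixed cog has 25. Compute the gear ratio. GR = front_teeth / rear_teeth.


GR = front_teeth / rear_teeth
GR = 39 / 25
GR = 1.56

1.56


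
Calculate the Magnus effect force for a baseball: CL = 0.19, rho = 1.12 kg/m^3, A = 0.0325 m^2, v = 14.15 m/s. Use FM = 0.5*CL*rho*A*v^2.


FM = 0.5 * CL * rho * A * v^2
FM = 0.5 * 0.19 * 1.12 * 0.0325 * 14.15^2
v^2 = 200.2225
FM = 0.5 * 0.19 * 1.12 * 0.0325 * 200.2225 = 0.6924 N

0.6924 N


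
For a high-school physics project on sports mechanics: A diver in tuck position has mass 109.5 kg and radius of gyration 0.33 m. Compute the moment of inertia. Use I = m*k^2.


I = m * k^2
I = 109.5 * 0.33^2
I = 109.5 * 0.1089 = 11.9246 kg*m^2

11.9246 kg*m^2


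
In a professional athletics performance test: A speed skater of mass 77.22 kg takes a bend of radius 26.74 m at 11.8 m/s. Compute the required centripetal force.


Fc = m * v^2 / r
v^2 = 11.8^2 = 139.24
Fc = 77.22 * 139.24 / 26.74
Fc = 10752.1128 / 26.74 = 402.0985 N

402.0985 N


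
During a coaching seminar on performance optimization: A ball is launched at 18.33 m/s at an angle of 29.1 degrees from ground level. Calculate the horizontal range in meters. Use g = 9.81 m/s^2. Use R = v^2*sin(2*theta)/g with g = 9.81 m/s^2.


R = v^2 * sin(2*theta) / g
Convert angle to radians: theta = 29.1 deg = 0.5079 rad
sin(2*theta) = sin(1.0158) = 0.8499
R = 18.33^2 * 0.8499 / 9.81
R = 335.9889 * 0.8499 / 9.81 = 29.1085 m

29.1085 m


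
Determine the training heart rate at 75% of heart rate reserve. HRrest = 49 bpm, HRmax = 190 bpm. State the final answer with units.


Target = HRrest + pct*(HRmax - HRrest)
Heart rate reserve = HRmax - HRrest = 190 - 49 = 141 bpm
Fraction = 75% = 0.75
Target = 49 + 0.75 * 141
Target = 49 + 105.75 = 154.75 bpm

154.75 bpm


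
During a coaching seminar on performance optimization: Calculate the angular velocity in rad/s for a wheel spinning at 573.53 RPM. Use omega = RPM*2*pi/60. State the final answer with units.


omega = RPM * 2 * pi / 60
omega = 573.53 * 2 * 3.14159 / 60
omega = 3603.5953 / 60 = 60.0599 rad/s

60.0599 rad/s


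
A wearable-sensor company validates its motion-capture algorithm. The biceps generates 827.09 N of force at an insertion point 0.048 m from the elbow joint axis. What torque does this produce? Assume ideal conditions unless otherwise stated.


tau = F * d
tau = 827.09 * 0.048
tau = 39.7003 N*m

39.7003 N*m


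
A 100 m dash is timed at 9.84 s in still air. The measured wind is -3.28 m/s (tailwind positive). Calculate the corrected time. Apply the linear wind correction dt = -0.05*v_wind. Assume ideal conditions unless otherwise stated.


dt = -0.05 * v_wind = -0.05 * -3.28 = 0.164 s
t_corrected = t_still + dt = 9.84 + (0.164)
t_corrected = 10.004 s

10.004 s


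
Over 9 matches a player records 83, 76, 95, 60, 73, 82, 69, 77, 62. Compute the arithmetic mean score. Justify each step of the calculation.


Average = sum / n
Sum = 677
Average = 677 / 9 = 75.2222

75.2222


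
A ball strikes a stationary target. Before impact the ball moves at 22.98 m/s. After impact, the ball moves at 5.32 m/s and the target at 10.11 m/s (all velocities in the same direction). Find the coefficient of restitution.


e = (v2_after - v1_after) / (v1_before - v2_before)
Numerator = 10.11 - 5.32 = 4.79
Denominator = 22.98 - 0 = 22.98
e = 4.79 / 22.98 = 0.2084

0.2084


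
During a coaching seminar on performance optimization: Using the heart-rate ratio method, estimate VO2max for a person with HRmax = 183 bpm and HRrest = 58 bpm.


VO2max = 15.3 * HRmax / HRrest
VO2max = 15.3 * 183 / 58
VO2max = 2799.9 / 58 = 48.2741 mL/kg/min

48.2741 mL/kg/min


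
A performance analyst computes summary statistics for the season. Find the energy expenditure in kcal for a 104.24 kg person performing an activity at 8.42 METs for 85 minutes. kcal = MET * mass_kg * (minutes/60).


kcal = MET * mass * time_hr
Convert time: 85 min = 1.4167 hr
kcal = 8.42 * 104.24 * 1.4167
kcal = 1243.4095 kcal

1243.4095 kcal


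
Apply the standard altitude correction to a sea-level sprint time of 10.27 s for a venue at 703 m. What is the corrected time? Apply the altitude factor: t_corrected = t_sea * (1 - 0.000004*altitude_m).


Correction factor = 1 - 0.000004 * 703 = 0.997188
t_corrected = t_sea * factor = 10.27 * 0.997188
t_corrected = 10.2411 s

10.2411 s


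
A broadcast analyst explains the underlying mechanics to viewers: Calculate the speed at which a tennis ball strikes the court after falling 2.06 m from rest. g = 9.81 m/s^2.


v = sqrt(2 * g * h)
v = sqrt(2 * 9.81 * 2.06)
v = sqrt(40.4172) = 6.3575 m/s

6.3575 m/s


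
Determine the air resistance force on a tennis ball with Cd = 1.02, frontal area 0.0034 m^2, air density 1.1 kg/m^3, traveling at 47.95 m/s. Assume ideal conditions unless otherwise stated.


Fd = 0.5 * Cd * rho * A * v^2
Fd = 0.5 * 1.02 * 1.1 * 0.0034 * 47.95^2
v^2 = 2299.2025
Fd = 0.5 * 1.02 * 1.1 * 0.0034 * 2299.2025 = 4.3855 N

4.3855 N


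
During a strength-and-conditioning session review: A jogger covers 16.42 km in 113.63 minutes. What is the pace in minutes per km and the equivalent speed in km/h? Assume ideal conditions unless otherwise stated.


Pace = time / distance = 113.63 min / 16.42 km = 6.9202 min/km
Speed = distance / time_in_hours = 16.42 / 1.8938 hr
Speed = 8.6702 km/h

6.9202 min/km, 8.6702 km/h


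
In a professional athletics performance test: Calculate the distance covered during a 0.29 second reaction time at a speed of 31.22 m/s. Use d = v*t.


d = v * t
d = 31.22 * 0.29
d = 9.0538 m

9.0538 m


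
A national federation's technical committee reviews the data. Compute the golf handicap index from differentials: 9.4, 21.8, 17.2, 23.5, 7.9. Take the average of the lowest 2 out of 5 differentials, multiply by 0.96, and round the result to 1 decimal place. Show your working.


All differentials: 9.4, 21.8, 17.2, 23.5, 7.9
Sorted: 7.9, 9.4, 17.2, 21.8, 23.5
Best 2: 7.9, 9.4
Average of best = 17.3 / 2 = 8.65
Raw index = 8.65 * 0.96 = 8.304
Handicap index = round(8.304, 1) = 8.3

8.3


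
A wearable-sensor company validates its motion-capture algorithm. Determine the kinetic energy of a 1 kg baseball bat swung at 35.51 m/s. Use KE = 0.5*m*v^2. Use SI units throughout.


KE = 0.5 * m * v^2
KE = 0.5 * 1 * 35.51^2
KE = 0.5 * 1 * 1260.9601 = 630.48 J

630.48 J


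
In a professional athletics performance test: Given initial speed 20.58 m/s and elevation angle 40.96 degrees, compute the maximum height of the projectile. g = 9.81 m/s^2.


H = (v*sin(theta))^2 / (2*g)
vy = v*sin(theta) = 20.58 * sin(40.96 deg) = 13.4908 m/s
H = vy^2 / (2*g) = 182.003 / (2*9.81)
H = 182.003 / 19.62 = 9.2764 m

9.2764 m


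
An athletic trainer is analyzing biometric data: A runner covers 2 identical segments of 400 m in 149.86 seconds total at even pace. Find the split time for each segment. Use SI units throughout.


Split time = total_time / n_laps = 149.86 / 2
Split time = 74.93 s per lap

74.93 s


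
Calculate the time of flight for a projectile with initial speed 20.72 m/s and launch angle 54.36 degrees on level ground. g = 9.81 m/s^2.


T = 2*v*sin(theta)/g
sin(theta) = sin(54.36 deg) = 0.8127
T = 2*20.72*0.8127 / 9.81
T = 33.678 / 9.81 = 3.433 s

3.433 s


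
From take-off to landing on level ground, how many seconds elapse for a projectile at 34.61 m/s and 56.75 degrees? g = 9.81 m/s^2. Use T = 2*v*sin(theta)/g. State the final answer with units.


T = 2*v*sin(theta)/g
sin(theta) = sin(56.75 deg) = 0.8363
T = 2*34.61*0.8363 / 9.81
T = 57.8877 / 9.81 = 5.9009 s

5.9009 s


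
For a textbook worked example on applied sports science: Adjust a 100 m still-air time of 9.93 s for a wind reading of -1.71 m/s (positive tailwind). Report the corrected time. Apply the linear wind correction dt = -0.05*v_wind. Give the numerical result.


dt = -0.05 * v_wind = -0.05 * -1.71 = 0.0855 s
t_corrected = t_still + dt = 9.93 + (0.0855)
t_corrected = 10.0155 s

10.0155 s


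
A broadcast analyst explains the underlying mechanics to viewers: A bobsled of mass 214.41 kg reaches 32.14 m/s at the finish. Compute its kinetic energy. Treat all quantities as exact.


KE = 0.5 * m * v^2
KE = 0.5 * 214.41 * 32.14^2
KE = 0.5 * 214.41 * 1032.9796 = 110740.578 J

110740.578 J


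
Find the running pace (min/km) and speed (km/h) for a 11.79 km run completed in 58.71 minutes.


Pace = time / distance = 58.71 min / 11.79 km = 4.9796 min/km
Speed = distance / time_in_hours = 11.79 / 0.9785 hr
Speed = 12.0491 km/h

4.9796 min/km, 12.0491 km/h


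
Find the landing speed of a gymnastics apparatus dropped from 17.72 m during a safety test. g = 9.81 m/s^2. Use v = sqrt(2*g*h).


v = sqrt(2 * g * h)
v = sqrt(2 * 9.81 * 17.72)
v = sqrt(347.6664) = 18.6458 m/s

18.6458 m/s
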